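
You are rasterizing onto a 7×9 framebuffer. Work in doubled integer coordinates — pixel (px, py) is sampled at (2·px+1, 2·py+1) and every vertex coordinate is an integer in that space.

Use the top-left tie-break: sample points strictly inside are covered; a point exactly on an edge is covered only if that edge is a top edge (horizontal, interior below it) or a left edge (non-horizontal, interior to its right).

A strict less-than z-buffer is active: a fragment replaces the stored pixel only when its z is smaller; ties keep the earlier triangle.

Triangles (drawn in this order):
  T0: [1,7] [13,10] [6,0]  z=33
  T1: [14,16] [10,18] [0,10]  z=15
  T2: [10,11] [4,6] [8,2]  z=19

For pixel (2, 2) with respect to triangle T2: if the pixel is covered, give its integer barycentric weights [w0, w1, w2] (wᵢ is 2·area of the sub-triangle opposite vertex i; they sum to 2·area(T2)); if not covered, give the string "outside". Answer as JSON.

T0:
  2·area = 99  (B↔C swapped to make it positive)
  edge (1, 7)→(6, 0): d=(5,-7) top-left  bias=+0
  edge (6, 0)→(13, 10): d=(7,10) right/bottom  bias=-1
  edge (13, 10)→(1, 7): d=(-12,-3) top-left  bias=+0
    (2,1)@(5, 3): e=[8,31,60] → █
    (3,1)@(7, 3): e=[22,11,66] → █
    (4,1)@(9, 3): e=[36,-9,72] → ·
    (1,2)@(3, 5): e=[4,65,30] → █
    (4,2)@(9, 5): e=[46,5,48] → █
    (5,2)@(11, 5): e=[60,-15,54] → ·
    (0,3)@(1, 7): e=[0,99,0] → █  [on edge]
    (5,3)@(11, 7): e=[70,-1,30] → ·
    (0,4)@(1, 9): e=[10,113,-24] → ·
    (1,4)@(3, 9): e=[24,93,-18] → ·
    (2,4)@(5, 9): e=[38,73,-12] → ·
    (3,4)@(7, 9): e=[52,53,-6] → ·
    (4,4)@(9, 9): e=[66,33,0] → █  [on edge]
  covered (13 px):
    · · · · · · ·
    · · █ █ · · ·
    · █ █ █ █ · ·
    █ █ █ █ █ · ·
    · · · · █ █ ·
    · · · · · · ·
    · · · · · · ·
    · · · · · · ·
    · · · · · · ·
T1:
  2·area = 52
  edge (14, 16)→(10, 18): d=(-4,2) right/bottom  bias=-1
  edge (10, 18)→(0, 10): d=(-10,-8) top-left  bias=+0
  edge (0, 10)→(14, 16): d=(14,6) right/bottom  bias=-1
    (2,6)@(5, 13): e=[30,10,12] → █
    (3,6)@(7, 13): e=[26,26,0] → ·  [on edge]
    (2,7)@(5, 15): e=[22,-10,40] → ·
    (3,7)@(7, 15): e=[18,6,28] → █
    (4,7)@(9, 15): e=[14,22,16] → █
    (5,7)@(11, 15): e=[10,38,4] → █
    (6,7)@(13, 15): e=[6,54,-8] → ·
    (3,8)@(7, 17): e=[10,-14,56] → ·
    (4,8)@(9, 17): e=[6,2,44] → █
    (6,8)@(13, 17): e=[-2,34,20] → ·
  covered (6 px):
    · · · · · · ·
    · · · · · · ·
    · · · · · · ·
    · · · · · · ·
    · · · · · · ·
    · · · · · · ·
    · · █ · · · ·
    · · · █ █ █ ·
    · · · · █ █ ·
T2:
  2·area = 44
  edge (10, 11)→(4, 6): d=(-6,-5) top-left  bias=+0
  edge (4, 6)→(8, 2): d=(4,-4) top-left  bias=+0
  edge (8, 2)→(10, 11): d=(2,9) right/bottom  bias=-1
    (4,0)@(9, 1): e=[55,0,-11] → ·  [on edge]
    (3,1)@(7, 3): e=[33,0,11] → █  [on edge]
    (4,1)@(9, 3): e=[43,8,-7] → ·
    (2,2)@(5, 5): e=[11,0,33] → █  [on edge]
    (4,2)@(9, 5): e=[31,16,-3] → ·
    (1,3)@(3, 7): e=[-11,0,55] → ·  [on edge]
    (2,3)@(5, 7): e=[-1,8,37] → ·
    (3,3)@(7, 7): e=[9,16,19] → █
    (4,3)@(9, 7): e=[19,24,1] → █
    (5,3)@(11, 7): e=[29,32,-17] → ·
    (0,4)@(1, 9): e=[-33,0,77] → ·  [on edge]
    (3,4)@(7, 9): e=[-3,24,23] → ·
  covered (6 px):
    · · · · · · ·
    · · · █ · · ·
    · · █ █ · · ·
    · · · █ █ · ·
    · · · · █ · ·
    · · · · · · ·
    · · · · · · ·
    · · · · · · ·
    · · · · · · ·

Final: [0,33,11]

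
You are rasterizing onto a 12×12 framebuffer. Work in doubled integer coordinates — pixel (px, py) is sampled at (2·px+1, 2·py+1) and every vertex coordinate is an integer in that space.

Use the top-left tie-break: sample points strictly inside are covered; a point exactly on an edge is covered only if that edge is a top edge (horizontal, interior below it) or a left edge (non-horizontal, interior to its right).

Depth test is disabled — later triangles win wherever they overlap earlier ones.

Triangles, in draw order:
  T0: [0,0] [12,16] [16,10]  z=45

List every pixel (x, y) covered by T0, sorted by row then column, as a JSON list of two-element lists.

T0:
  2·area = 136  (B↔C swapped to make it positive)
  edge (0, 0)→(16, 10): d=(16,10) right/bottom  bias=-1
  edge (16, 10)→(12, 16): d=(-4,6) right/bottom  bias=-1
  edge (12, 16)→(0, 0): d=(-12,-16) top-left  bias=+0
    (0,0)@(1, 1): e=[6,126,4] → X
    (1,0)@(3, 1): e=[-14,114,36] → .
    (0,1)@(1, 3): e=[38,118,-20] → .
    (1,1)@(3, 3): e=[18,106,12] → X
    (2,1)@(5, 3): e=[-2,94,44] → .
    (1,2)@(3, 5): e=[50,98,-12] → .
    (2,2)@(5, 5): e=[30,86,20] → X
    (3,2)@(7, 5): e=[10,74,52] → X
    (4,2)@(9, 5): e=[-10,62,84] → .
    (2,3)@(5, 7): e=[62,78,-4] → .
    (3,3)@(7, 7): e=[42,66,28] → X
    (4,3)@(9, 7): e=[22,54,60] → X
  covered (17 px):
    X . . . . . . . . . . .
    . X . . . . . . . . . .
    . . X X . . . . . . . .
    . . . X X X . . . . . .
    . . . X X X X . . . . .
    . . . . X X X X . . . .
    . . . . . X X . . . . .
    . . . . . . . . . . . .
    . . . . . . . . . . . .
    . . . . . . . . . . . .
    . . . . . . . . . . . .
    . . . . . . . . . . . .

Result: [[0,0],[1,1],[2,2],[3,2],[3,3],[4,3],[5,3],[3,4],[4,4],[5,4],[6,4],[4,5],[5,5],[6,5],[7,5],[5,6],[6,6]]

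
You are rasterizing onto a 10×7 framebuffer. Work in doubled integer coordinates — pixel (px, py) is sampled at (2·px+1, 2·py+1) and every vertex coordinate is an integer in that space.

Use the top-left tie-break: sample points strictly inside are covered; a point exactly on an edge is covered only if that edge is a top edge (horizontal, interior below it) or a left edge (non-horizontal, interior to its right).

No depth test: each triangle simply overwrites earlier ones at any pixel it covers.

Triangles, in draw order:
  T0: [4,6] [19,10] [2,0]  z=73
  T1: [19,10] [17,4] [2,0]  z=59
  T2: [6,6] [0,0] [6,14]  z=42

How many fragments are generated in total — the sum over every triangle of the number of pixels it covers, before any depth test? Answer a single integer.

T0:
  2·area = 82  (B↔C swapped to make it positive)
  edge (4, 6)→(2, 0): d=(-2,-6) top-left  bias=+0
  edge (2, 0)→(19, 10): d=(17,10) right/bottom  bias=-1
  edge (19, 10)→(4, 6): d=(-15,-4) top-left  bias=+0
    (1,0)@(3, 1): e=[4,7,71] → #
    (2,0)@(5, 1): e=[16,-13,79] → ·
    (1,1)@(3, 3): e=[0,41,41] → #  [on edge]
    (2,1)@(5, 3): e=[12,21,49] → #
    (3,1)@(7, 3): e=[24,1,57] → #
    (4,1)@(9, 3): e=[36,-19,65] → ·
    (1,2)@(3, 5): e=[-4,75,11] → ·
    (2,2)@(5, 5): e=[8,55,19] → #
    (4,2)@(9, 5): e=[32,15,35] → #
    (5,2)@(11, 5): e=[44,-5,43] → ·
    (2,3)@(5, 7): e=[4,89,-11] → ·
    (3,3)@(7, 7): e=[16,69,-3] → ·
    (2,4)@(5, 9): e=[0,123,-41] → ·  [on edge]
  covered (11 px):
    · # · · · · · · · ·
    · # # # · · · · · ·
    · · # # # · · · · ·
    · · · · # # # · · ·
    · · · · · · · · # ·
    · · · · · · · · · ·
    · · · · · · · · · ·
T1:
  2·area = 82  (B↔C swapped to make it positive)
  edge (19, 10)→(2, 0): d=(-17,-10) top-left  bias=+0
  edge (2, 0)→(17, 4): d=(15,4) right/bottom  bias=-1
  edge (17, 4)→(19, 10): d=(2,6) right/bottom  bias=-1
    (2,0)@(5, 1): e=[13,3,66] → #
    (3,0)@(7, 1): e=[33,-5,54] → ·
    (2,1)@(5, 3): e=[-21,33,70] → ·
    (4,1)@(9, 3): e=[19,17,46] → #
    (5,1)@(11, 3): e=[39,9,34] → #
    (6,1)@(13, 3): e=[59,1,22] → #
    (7,1)@(15, 3): e=[79,-7,10] → ·
    (4,2)@(9, 5): e=[-15,47,50] → ·
    (5,2)@(11, 5): e=[5,39,38] → #
    (7,2)@(15, 5): e=[45,23,14] → #
    (8,2)@(17, 5): e=[65,15,2] → #
    (9,2)@(19, 5): e=[85,7,-10] → ·
  covered (10 px):
    · · # · · · · · · ·
    · · · · # # # · · ·
    · · · · · # # # # ·
    · · · · · · · # # ·
    · · · · · · · · · ·
    · · · · · · · · · ·
    · · · · · · · · · ·
T2:
  2·area = 48  (B↔C swapped to make it positive)
  edge (6, 6)→(6, 14): d=(0,8) right/bottom  bias=-1
  edge (6, 14)→(0, 0): d=(-6,-14) top-left  bias=+0
  edge (0, 0)→(6, 6): d=(6,6) right/bottom  bias=-1
    (0,0)@(1, 1): e=[40,8,0] → ·  [on edge]
    (1,1)@(3, 3): e=[24,24,0] → ·  [on edge]
    (1,2)@(3, 5): e=[24,12,12] → #
    (2,2)@(5, 5): e=[8,40,0] → ·  [on edge]
    (1,3)@(3, 7): e=[24,0,24] → #  [on edge]
    (2,3)@(5, 7): e=[8,28,12] → #
    (3,3)@(7, 7): e=[-8,56,0] → ·  [on edge]
    (1,4)@(3, 9): e=[24,-12,36] → ·
    (2,4)@(5, 9): e=[8,16,24] → #
    (3,4)@(7, 9): e=[-8,44,12] → ·
    (4,4)@(9, 9): e=[-24,72,0] → ·  [on edge]
    (2,5)@(5, 11): e=[8,4,36] → #
    (5,5)@(11, 11): e=[-40,88,0] → ·  [on edge]
    (6,6)@(13, 13): e=[-56,104,0] → ·  [on edge]
  covered (5 px):
    · · · · · · · · · ·
    · · · · · · · · · ·
    · # · · · · · · · ·
    · # # · · · · · · ·
    · · # · · · · · · ·
    · · # · · · · · · ·
    · · · · · · · · · ·

Final: 26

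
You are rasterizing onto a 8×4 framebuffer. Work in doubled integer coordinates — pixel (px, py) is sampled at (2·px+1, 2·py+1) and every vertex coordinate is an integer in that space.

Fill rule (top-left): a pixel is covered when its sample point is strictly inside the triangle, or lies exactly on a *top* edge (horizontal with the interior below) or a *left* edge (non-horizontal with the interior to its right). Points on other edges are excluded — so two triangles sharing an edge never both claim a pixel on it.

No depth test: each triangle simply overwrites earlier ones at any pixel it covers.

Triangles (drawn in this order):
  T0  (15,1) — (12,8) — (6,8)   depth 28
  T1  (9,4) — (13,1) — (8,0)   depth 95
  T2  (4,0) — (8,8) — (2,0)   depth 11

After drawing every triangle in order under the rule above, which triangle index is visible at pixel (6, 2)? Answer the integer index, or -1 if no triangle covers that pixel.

T0:
  2·area = 42
  edge (15, 1)→(12, 8): d=(-3,7) right/bottom  bias=-1
  edge (12, 8)→(6, 8): d=(-6,0) right/bottom  bias=-1
  edge (6, 8)→(15, 1): d=(9,-7) top-left  bias=+0
    (7,0)@(15, 1): e=[0,42,0] → ·  [on edge]
    (6,1)@(13, 3): e=[8,30,4] → █
    (7,1)@(15, 3): e=[-6,30,18] → ·
    (5,2)@(11, 5): e=[16,18,8] → █
    (7,2)@(15, 5): e=[-12,18,36] → ·
    (4,3)@(9, 7): e=[24,6,12] → █
    (6,3)@(13, 7): e=[-4,6,40] → ·
  covered (5 px):
    · · · · · · · ·
    · · · · · · █ ·
    · · · · · █ █ ·
    · · · · █ █ · ·
T1:
  2·area = 19  (B↔C swapped to make it positive)
  edge (9, 4)→(8, 0): d=(-1,-4) top-left  bias=+0
  edge (8, 0)→(13, 1): d=(5,1) right/bottom  bias=-1
  edge (13, 1)→(9, 4): d=(-4,3) right/bottom  bias=-1
    (4,0)@(9, 1): e=[3,4,12] → █
    (5,0)@(11, 1): e=[11,2,6] → █
    (6,0)@(13, 1): e=[19,0,0] → ·  [on edge]
    (4,1)@(9, 3): e=[1,14,4] → █
    (5,1)@(11, 3): e=[9,12,-2] → ·
    (4,2)@(9, 5): e=[-1,24,-4] → ·
    (2,3)@(5, 7): e=[-19,38,0] → ·  [on edge]
  covered (3 px):
    · · · · █ █ · ·
    · · · · █ · · ·
    · · · · · · · ·
    · · · · · · · ·
T2:
  2·area = 16
  edge (4, 0)→(8, 8): d=(4,8) right/bottom  bias=-1
  edge (8, 8)→(2, 0): d=(-6,-8) top-left  bias=+0
  edge (2, 0)→(4, 0): d=(2,0) top-left  bias=+0
    (1,0)@(3, 1): e=[12,2,2] → █
    (2,0)@(5, 1): e=[-4,18,2] → ·
    (1,1)@(3, 3): e=[20,-10,6] → ·
    (2,1)@(5, 3): e=[4,6,6] → █
    (3,1)@(7, 3): e=[-12,22,6] → ·
    (2,2)@(5, 5): e=[12,-6,10] → ·
  covered (2 px):
    · █ · · · · · ·
    · · █ · · · · ·
    · · · · · · · ·
    · · · · · · · ·

Z-buffer (winner per pixel, '.' = empty):
  . 2 . . 1 1 . .
  . . 2 . 1 . 0 .
  . . . . . 0 0 .
  . . . . 0 0 . .

Result: 0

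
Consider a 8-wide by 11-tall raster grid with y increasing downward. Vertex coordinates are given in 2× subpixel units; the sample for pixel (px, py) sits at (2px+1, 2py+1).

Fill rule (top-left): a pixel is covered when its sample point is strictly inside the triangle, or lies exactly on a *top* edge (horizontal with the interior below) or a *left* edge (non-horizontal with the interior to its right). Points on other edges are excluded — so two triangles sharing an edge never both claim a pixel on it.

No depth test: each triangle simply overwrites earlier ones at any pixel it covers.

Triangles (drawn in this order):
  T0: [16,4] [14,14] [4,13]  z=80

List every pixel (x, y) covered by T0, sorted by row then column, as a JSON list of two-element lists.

T0:
  2·area = 102
  edge (16, 4)→(14, 14): d=(-2,10) right/bottom  bias=-1
  edge (14, 14)→(4, 13): d=(-10,-1) top-left  bias=+0
  edge (4, 13)→(16, 4): d=(12,-9) top-left  bias=+0
    (7,2)@(15, 5): e=[8,91,3] → █
    (6,3)@(13, 7): e=[24,69,9] → █
    (5,4)@(11, 9): e=[40,47,15] → █
    (7,4)@(15, 9): e=[0,51,51] → ·  [on edge]
    (3,5)@(7, 11): e=[76,23,3] → █
    (4,5)@(9, 11): e=[56,25,21] → █
    (7,5)@(15, 11): e=[-4,31,75] → ·
    (2,6)@(5, 13): e=[92,1,9] → █
    (7,6)@(15, 13): e=[-8,11,99] → ·
    (2,7)@(5, 15): e=[88,-19,33] → ·
    (3,7)@(7, 15): e=[68,-17,51] → ·
    (4,7)@(9, 15): e=[48,-15,69] → ·
    (6,9)@(13, 19): e=[0,-51,153] → ·  [on edge]
  covered (14 px):
    · · · · · · · ·
    · · · · · · · ·
    · · · · · · · █
    · · · · · · █ █
    · · · · · █ █ ·
    · · · █ █ █ █ ·
    · · █ █ █ █ █ ·
    · · · · · · · ·
    · · · · · · · ·
    · · · · · · · ·
    · · · · · · · ·

Final: [[7,2],[6,3],[7,3],[5,4],[6,4],[3,5],[4,5],[5,5],[6,5],[2,6],[3,6],[4,6],[5,6],[6,6]]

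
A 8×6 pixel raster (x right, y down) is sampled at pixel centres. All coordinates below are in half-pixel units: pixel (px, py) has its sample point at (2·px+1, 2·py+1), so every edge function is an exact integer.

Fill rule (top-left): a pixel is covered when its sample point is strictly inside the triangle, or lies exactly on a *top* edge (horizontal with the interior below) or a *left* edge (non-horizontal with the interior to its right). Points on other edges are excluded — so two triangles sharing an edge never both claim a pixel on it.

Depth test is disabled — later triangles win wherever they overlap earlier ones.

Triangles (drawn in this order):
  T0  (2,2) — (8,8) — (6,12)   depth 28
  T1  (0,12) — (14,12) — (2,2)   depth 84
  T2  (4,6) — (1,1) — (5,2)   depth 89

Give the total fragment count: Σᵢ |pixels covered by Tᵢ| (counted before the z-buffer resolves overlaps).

T0:
  2·area = 36
  edge (2, 2)→(8, 8): d=(6,6) right/bottom  bias=-1
  edge (8, 8)→(6, 12): d=(-2,4) right/bottom  bias=-1
  edge (6, 12)→(2, 2): d=(-4,-10) top-left  bias=+0
    (0,0)@(1, 1): e=[0,42,-6] → ·  [on edge]
    (1,1)@(3, 3): e=[0,30,6] → ·  [on edge]
    (2,2)@(5, 5): e=[0,18,18] → ·  [on edge]
    (2,3)@(5, 7): e=[12,14,10] → #
    (3,3)@(7, 7): e=[0,6,30] → ·  [on edge]
    (2,4)@(5, 9): e=[24,10,2] → #
    (3,4)@(7, 9): e=[12,2,22] → #
    (4,4)@(9, 9): e=[0,-6,42] → ·  [on edge]
    (2,5)@(5, 11): e=[36,6,-6] → ·
    (3,5)@(7, 11): e=[24,-2,14] → ·
    (5,5)@(11, 11): e=[0,-18,54] → ·  [on edge]
  covered (3 px):
    · · · · · · · ·
    · · · · · · · ·
    · · · · · · · ·
    · · # · · · · ·
    · · # # · · · ·
    · · · · · · · ·
T1:
  2·area = 140  (B↔C swapped to make it positive)
  edge (0, 12)→(2, 2): d=(2,-10) top-left  bias=+0
  edge (2, 2)→(14, 12): d=(12,10) right/bottom  bias=-1
  edge (14, 12)→(0, 12): d=(-14,0) right/bottom  bias=-1
    (1,1)@(3, 3): e=[12,2,126] → #
    (2,1)@(5, 3): e=[32,-18,126] → ·
    (1,2)@(3, 5): e=[16,26,98] → #
    (2,2)@(5, 5): e=[36,6,98] → #
    (3,2)@(7, 5): e=[56,-14,98] → ·
    (0,3)@(1, 7): e=[0,70,70] → #  [on edge]
    (3,3)@(7, 7): e=[60,10,70] → #
    (4,3)@(9, 7): e=[80,-10,70] → ·
    (0,4)@(1, 9): e=[4,94,42] → #
    (4,4)@(9, 9): e=[84,14,42] → #
    (5,4)@(11, 9): e=[104,-6,42] → ·
    (0,5)@(1, 11): e=[8,118,14] → #
  covered (18 px):
    · · · · · · · ·
    · # · · · · · ·
    · # # · · · · ·
    # # # # · · · ·
    # # # # # · · ·
    # # # # # # · ·
T2:
  2·area = 17
  edge (4, 6)→(1, 1): d=(-3,-5) top-left  bias=+0
  edge (1, 1)→(5, 2): d=(4,1) right/bottom  bias=-1
  edge (5, 2)→(4, 6): d=(-1,4) right/bottom  bias=-1
    (0,0)@(1, 1): e=[0,0,17] → ·  [on edge]
    (1,1)@(3, 3): e=[4,6,7] → #
    (2,1)@(5, 3): e=[14,4,-1] → ·
    (4,1)@(9, 3): e=[34,0,-17] → ·  [on edge]
    (1,2)@(3, 5): e=[-2,14,5] → ·
    (3,5)@(7, 11): e=[0,34,-17] → ·  [on edge]
  covered (1 px):
    · · · · · · · ·
    · # · · · · · ·
    · · · · · · · ·
    · · · · · · · ·
    · · · · · · · ·
    · · · · · · · ·

Result: 22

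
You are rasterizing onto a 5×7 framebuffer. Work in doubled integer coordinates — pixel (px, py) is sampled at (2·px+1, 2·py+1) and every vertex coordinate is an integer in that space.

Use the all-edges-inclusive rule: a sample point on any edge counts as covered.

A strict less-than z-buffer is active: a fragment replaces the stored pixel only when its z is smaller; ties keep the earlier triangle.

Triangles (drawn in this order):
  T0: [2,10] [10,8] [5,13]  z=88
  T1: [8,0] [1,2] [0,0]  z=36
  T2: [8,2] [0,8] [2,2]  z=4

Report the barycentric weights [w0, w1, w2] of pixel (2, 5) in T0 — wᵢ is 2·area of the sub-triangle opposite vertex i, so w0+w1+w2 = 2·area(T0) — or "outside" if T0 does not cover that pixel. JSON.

T0:
  2·area = 30
  edge (2, 10)→(10, 8): d=(8,-2) inclusive
  edge (10, 8)→(5, 13): d=(-5,5) inclusive
  edge (5, 13)→(2, 10): d=(-3,-3) inclusive
    (0,4)@(1, 9): e=[-10,40,0] → ·  [on edge]
    (3,4)@(7, 9): e=[2,10,18] → #
    (4,4)@(9, 9): e=[6,0,24] → #  [on edge]
    (1,5)@(3, 11): e=[10,20,0] → #  [on edge]
    (2,5)@(5, 11): e=[14,10,6] → #
    (3,5)@(7, 11): e=[18,0,12] → #  [on edge]
    (4,5)@(9, 11): e=[22,-10,18] → ·
    (1,6)@(3, 13): e=[26,10,-6] → ·
    (2,6)@(5, 13): e=[30,0,0] → #  [on edge]
    (3,6)@(7, 13): e=[34,-10,6] → ·
  covered (6 px):
    · · · · ·
    · · · · ·
    · · · · ·
    · · · · ·
    · · · # #
    · # # # ·
    · · # · ·
T1:
  2·area = 16
  edge (8, 0)→(1, 2): d=(-7,2) inclusive
  edge (1, 2)→(0, 0): d=(-1,-2) inclusive
  edge (0, 0)→(8, 0): d=(8,0) inclusive
    (0,0)@(1, 1): e=[7,1,8] → #
    (1,0)@(3, 1): e=[3,5,8] → #
    (2,0)@(5, 1): e=[-1,9,8] → ·
    (0,1)@(1, 3): e=[-7,-1,24] → ·
    (1,1)@(3, 3): e=[-11,3,24] → ·
  covered (2 px):
    # # · · ·
    · · · · ·
    · · · · ·
    · · · · ·
    · · · · ·
    · · · · ·
    · · · · ·
T2:
  2·area = 36
  edge (8, 2)→(0, 8): d=(-8,6) inclusive
  edge (0, 8)→(2, 2): d=(2,-6) inclusive
  edge (2, 2)→(8, 2): d=(6,0) inclusive
    (1,1)@(3, 3): e=[22,8,6] → #
    (2,1)@(5, 3): e=[10,20,6] → #
    (3,1)@(7, 3): e=[-2,32,6] → ·
    (0,2)@(1, 5): e=[18,0,18] → #  [on edge]
    (2,2)@(5, 5): e=[-6,24,18] → ·
    (0,3)@(1, 7): e=[2,4,30] → #
    (1,3)@(3, 7): e=[-10,16,30] → ·
    (0,4)@(1, 9): e=[-14,8,42] → ·
  covered (5 px):
    · · · · ·
    · # # · ·
    # # · · ·
    # · · · ·
    · · · · ·
    · · · · ·
    · · · · ·

Final: [10,6,14]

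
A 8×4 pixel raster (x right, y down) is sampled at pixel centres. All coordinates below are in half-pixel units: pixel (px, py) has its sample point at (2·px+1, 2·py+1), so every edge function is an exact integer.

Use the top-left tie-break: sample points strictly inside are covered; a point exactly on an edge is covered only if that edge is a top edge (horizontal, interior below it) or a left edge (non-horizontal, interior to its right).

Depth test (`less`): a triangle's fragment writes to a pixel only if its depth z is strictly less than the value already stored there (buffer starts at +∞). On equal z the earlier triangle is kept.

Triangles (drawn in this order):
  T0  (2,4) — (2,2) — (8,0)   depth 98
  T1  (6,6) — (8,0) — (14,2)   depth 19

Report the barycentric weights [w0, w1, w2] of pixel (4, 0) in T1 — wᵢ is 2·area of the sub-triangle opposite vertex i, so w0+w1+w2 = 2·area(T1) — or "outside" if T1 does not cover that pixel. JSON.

T0:
  2·area = 12
  edge (2, 4)→(2, 2): d=(0,-2) top-left  bias=+0
  edge (2, 2)→(8, 0): d=(6,-2) top-left  bias=+0
  edge (8, 0)→(2, 4): d=(-6,4) right/bottom  bias=-1
    (2,0)@(5, 1): e=[6,0,6] → #  [on edge]
    (3,0)@(7, 1): e=[10,4,-2] → ·
    (1,1)@(3, 3): e=[2,8,2] → #
    (2,1)@(5, 3): e=[6,12,-6] → ·
    (1,2)@(3, 5): e=[2,20,-10] → ·
  covered (2 px):
    · · # · · · · ·
    · # · · · · · ·
    · · · · · · · ·
    · · · · · · · ·
T1:
  2·area = 40
  edge (6, 6)→(8, 0): d=(2,-6) top-left  bias=+0
  edge (8, 0)→(14, 2): d=(6,2) right/bottom  bias=-1
  edge (14, 2)→(6, 6): d=(-8,4) right/bottom  bias=-1
    (4,0)@(9, 1): e=[8,4,28] → #
    (5,0)@(11, 1): e=[20,0,20] → ·  [on edge]
    (3,1)@(7, 3): e=[0,20,20] → #  [on edge]
    (5,1)@(11, 3): e=[24,12,4] → #
    (6,1)@(13, 3): e=[36,8,-4] → ·
    (3,2)@(7, 5): e=[4,32,4] → #
    (4,2)@(9, 5): e=[16,28,-4] → ·
    (5,2)@(11, 5): e=[28,24,-12] → ·
    (3,3)@(7, 7): e=[8,44,-12] → ·
  covered (5 px):
    · · · · # · · ·
    · · · # # # · ·
    · · · # · · · ·
    · · · · · · · ·

Answer: [4,28,8]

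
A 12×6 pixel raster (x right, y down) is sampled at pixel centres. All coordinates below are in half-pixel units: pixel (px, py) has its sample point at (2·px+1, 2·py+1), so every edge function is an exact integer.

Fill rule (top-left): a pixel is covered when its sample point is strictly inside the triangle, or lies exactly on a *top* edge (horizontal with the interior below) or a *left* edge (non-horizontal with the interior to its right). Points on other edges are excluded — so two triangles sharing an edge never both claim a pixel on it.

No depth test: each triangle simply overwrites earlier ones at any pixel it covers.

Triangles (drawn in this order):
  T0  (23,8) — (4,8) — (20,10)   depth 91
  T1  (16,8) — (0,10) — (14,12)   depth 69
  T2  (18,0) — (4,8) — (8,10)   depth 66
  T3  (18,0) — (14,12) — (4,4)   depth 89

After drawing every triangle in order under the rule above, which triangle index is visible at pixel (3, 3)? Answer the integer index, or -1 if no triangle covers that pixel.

T0:
  2·area = 38  (B↔C swapped to make it positive)
  edge (23, 8)→(20, 10): d=(-3,2) right/bottom  bias=-1
  edge (20, 10)→(4, 8): d=(-16,-2) top-left  bias=+0
  edge (4, 8)→(23, 8): d=(19,0) top-left  bias=+0
    (6,4)@(13, 9): e=[17,2,19] → █
    (7,4)@(15, 9): e=[13,6,19] → █
    (8,4)@(17, 9): e=[9,10,19] → █
    (9,4)@(19, 9): e=[5,14,19] → █
    (10,4)@(21, 9): e=[1,18,19] → █
    (11,4)@(23, 9): e=[-3,22,19] → ·
    (6,5)@(13, 11): e=[11,-30,57] → ·
    (7,5)@(15, 11): e=[7,-26,57] → ·
    (8,5)@(17, 11): e=[3,-22,57] → ·
    (9,5)@(19, 11): e=[-1,-18,57] → ·
    (10,5)@(21, 11): e=[-5,-14,57] → ·
  covered (5 px):
    · · · · · · · · · · · ·
    · · · · · · · · · · · ·
    · · · · · · · · · · · ·
    · · · · · · · · · · · ·
    · · · · · · █ █ █ █ █ ·
    · · · · · · · · · · · ·
T1:
  2·area = 60  (B↔C swapped to make it positive)
  edge (16, 8)→(14, 12): d=(-2,4) right/bottom  bias=-1
  edge (14, 12)→(0, 10): d=(-14,-2) top-left  bias=+0
  edge (0, 10)→(16, 8): d=(16,-2) top-left  bias=+0
    (4,4)@(9, 9): e=[26,32,2] → █
    (5,4)@(11, 9): e=[18,36,6] → █
    (6,4)@(13, 9): e=[10,40,10] → █
    (7,4)@(15, 9): e=[2,44,14] → █
    (8,4)@(17, 9): e=[-6,48,18] → ·
    (3,5)@(7, 11): e=[30,0,30] → █  [on edge]
    (7,5)@(15, 11): e=[-2,16,46] → ·
  covered (8 px):
    · · · · · · · · · · · ·
    · · · · · · · · · · · ·
    · · · · · · · · · · · ·
    · · · · · · · · · · · ·
    · · · · █ █ █ █ · · · ·
    · · · █ █ █ █ · · · · ·
T2:
  2·area = 60  (B↔C swapped to make it positive)
  edge (18, 0)→(8, 10): d=(-10,10) right/bottom  bias=-1
  edge (8, 10)→(4, 8): d=(-4,-2) top-left  bias=+0
  edge (4, 8)→(18, 0): d=(14,-8) top-left  bias=+0
    (8,0)@(17, 1): e=[0,54,6] → ·  [on edge]
    (6,1)@(13, 3): e=[20,38,2] → █
    (7,1)@(15, 3): e=[0,42,18] → ·  [on edge]
    (5,2)@(11, 5): e=[20,26,14] → █
    (6,2)@(13, 5): e=[0,30,30] → ·  [on edge]
    (3,3)@(7, 7): e=[40,10,10] → █
    (4,3)@(9, 7): e=[20,14,26] → █
    (5,3)@(11, 7): e=[0,18,42] → ·  [on edge]
    (3,4)@(7, 9): e=[20,2,38] → █
    (4,4)@(9, 9): e=[0,6,54] → ·  [on edge]
    (3,5)@(7, 11): e=[0,-6,66] → ·  [on edge]
  covered (5 px):
    · · · · · · · · · · · ·
    · · · · · · █ · · · · ·
    · · · · · █ · · · · · ·
    · · · █ █ · · · · · · ·
    · · · █ · · · · · · · ·
    · · · · · · · · · · · ·
T3:
  2·area = 152
  edge (18, 0)→(14, 12): d=(-4,12) right/bottom  bias=-1
  edge (14, 12)→(4, 4): d=(-10,-8) top-left  bias=+0
  edge (4, 4)→(18, 0): d=(14,-4) top-left  bias=+0
    (7,0)@(15, 1): e=[32,118,2] → █
    (8,0)@(17, 1): e=[8,134,10] → █
    (9,0)@(19, 1): e=[-16,150,18] → ·
    (4,1)@(9, 3): e=[96,50,6] → █
    (5,1)@(11, 3): e=[72,66,14] → █
    (6,1)@(13, 3): e=[48,82,22] → █
    (8,1)@(17, 3): e=[0,114,38] → ·  [on edge]
    (3,2)@(7, 5): e=[112,14,26] → █
    (8,2)@(17, 5): e=[-8,94,66] → ·
    (3,3)@(7, 7): e=[104,-6,54] → ·
    (4,3)@(9, 7): e=[80,10,62] → █
    (8,3)@(17, 7): e=[-16,74,94] → ·
    (7,4)@(15, 9): e=[0,38,114] → ·  [on edge]
  covered (18 px):
    · · · · · · · █ █ · · ·
    · · · · █ █ █ █ · · · ·
    · · · █ █ █ █ █ · · · ·
    · · · · █ █ █ █ · · · ·
    · · · · · █ █ · · · · ·
    · · · · · · █ · · · · ·

Z-buffer (winner per pixel, '.' = empty):
  . . . . . . . 3 3 . . .
  . . . . 3 3 3 3 . . . .
  . . . 3 3 3 3 3 . . . .
  . . . 2 3 3 3 3 . . . .
  . . . 2 1 3 3 1 0 0 0 .
  . . . 1 1 1 3 . . . . .

Final: 2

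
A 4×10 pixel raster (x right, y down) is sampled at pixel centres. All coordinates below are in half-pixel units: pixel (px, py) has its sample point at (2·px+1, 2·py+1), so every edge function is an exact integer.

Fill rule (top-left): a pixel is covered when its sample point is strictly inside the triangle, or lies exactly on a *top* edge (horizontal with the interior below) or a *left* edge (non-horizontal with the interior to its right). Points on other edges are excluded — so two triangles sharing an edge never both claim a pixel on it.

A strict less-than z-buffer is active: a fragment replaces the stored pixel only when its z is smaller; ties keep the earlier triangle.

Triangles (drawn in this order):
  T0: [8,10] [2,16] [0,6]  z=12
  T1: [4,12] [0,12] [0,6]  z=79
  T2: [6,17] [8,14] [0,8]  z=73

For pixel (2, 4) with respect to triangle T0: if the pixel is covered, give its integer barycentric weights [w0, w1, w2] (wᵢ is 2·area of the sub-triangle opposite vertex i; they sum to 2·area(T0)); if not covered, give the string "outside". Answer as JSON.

T0:
  2·area = 72
  edge (8, 10)→(2, 16): d=(-6,6) right/bottom  bias=-1
  edge (2, 16)→(0, 6): d=(-2,-10) top-left  bias=+0
  edge (0, 6)→(8, 10): d=(8,4) right/bottom  bias=-1
    (0,3)@(1, 7): e=[60,8,4] → █
    (1,3)@(3, 7): e=[48,28,-4] → ·
    (0,4)@(1, 9): e=[48,4,20] → █
    (1,4)@(3, 9): e=[36,24,12] → █
    (2,4)@(5, 9): e=[24,44,4] → █
    (3,4)@(7, 9): e=[12,64,-4] → ·
    (0,5)@(1, 11): e=[36,0,36] → █  [on edge]
    (3,5)@(7, 11): e=[0,60,12] → ·  [on edge]
    (0,6)@(1, 13): e=[24,-4,52] → ·
    (1,6)@(3, 13): e=[12,16,44] → █
    (2,6)@(5, 13): e=[0,36,36] → ·  [on edge]
    (1,7)@(3, 15): e=[0,12,60] → ·  [on edge]
    (0,8)@(1, 17): e=[0,-12,84] → ·  [on edge]
  covered (8 px):
    · · · ·
    · · · ·
    · · · ·
    █ · · ·
    █ █ █ ·
    █ █ █ ·
    · █ · ·
    · · · ·
    · · · ·
    · · · ·
T1:
  2·area = 24
  edge (4, 12)→(0, 12): d=(-4,0) right/bottom  bias=-1
  edge (0, 12)→(0, 6): d=(0,-6) top-left  bias=+0
  edge (0, 6)→(4, 12): d=(4,6) right/bottom  bias=-1
    (0,4)@(1, 9): e=[12,6,6] → █
    (1,4)@(3, 9): e=[12,18,-6] → ·
    (0,5)@(1, 11): e=[4,6,14] → █
    (1,5)@(3, 11): e=[4,18,2] → █
    (2,5)@(5, 11): e=[4,30,-10] → ·
    (0,6)@(1, 13): e=[-4,6,22] → ·
    (1,6)@(3, 13): e=[-4,18,10] → ·
  covered (3 px):
    · · · ·
    · · · ·
    · · · ·
    · · · ·
    █ · · ·
    █ █ · ·
    · · · ·
    · · · ·
    · · · ·
    · · · ·
T2:
  2·area = 36  (B↔C swapped to make it positive)
  edge (6, 17)→(0, 8): d=(-6,-9) top-left  bias=+0
  edge (0, 8)→(8, 14): d=(8,6) right/bottom  bias=-1
  edge (8, 14)→(6, 17): d=(-2,3) right/bottom  bias=-1
    (0,4)@(1, 9): e=[3,2,31] → █
    (1,4)@(3, 9): e=[21,-10,25] → ·
    (0,5)@(1, 11): e=[-9,18,27] → ·
    (1,5)@(3, 11): e=[9,6,21] → █
    (2,5)@(5, 11): e=[27,-6,15] → ·
    (1,6)@(3, 13): e=[-3,22,17] → ·
    (2,6)@(5, 13): e=[15,10,11] → █
    (3,6)@(7, 13): e=[33,-2,5] → ·
    (2,7)@(5, 15): e=[3,26,7] → █
    (3,7)@(7, 15): e=[21,14,1] → █
    (2,8)@(5, 17): e=[-9,42,3] → ·
    (3,8)@(7, 17): e=[9,30,-3] → ·
  covered (5 px):
    · · · ·
    · · · ·
    · · · ·
    · · · ·
    █ · · ·
    · █ · ·
    · · █ ·
    · · █ █
    · · · ·
    · · · ·

Final: [44,4,24]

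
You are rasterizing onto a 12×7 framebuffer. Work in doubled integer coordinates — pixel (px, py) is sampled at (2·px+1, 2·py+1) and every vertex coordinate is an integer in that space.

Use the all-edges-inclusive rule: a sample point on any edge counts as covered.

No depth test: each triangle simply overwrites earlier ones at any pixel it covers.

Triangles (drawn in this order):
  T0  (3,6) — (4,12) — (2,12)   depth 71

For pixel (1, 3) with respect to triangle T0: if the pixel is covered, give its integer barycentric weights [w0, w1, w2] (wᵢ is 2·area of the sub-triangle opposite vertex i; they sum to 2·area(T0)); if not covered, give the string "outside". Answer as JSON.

T0:
  2·area = 12
  edge (3, 6)→(4, 12): d=(1,6) inclusive
  edge (4, 12)→(2, 12): d=(-2,0) inclusive
  edge (2, 12)→(3, 6): d=(1,-6) inclusive
    (1,3)@(3, 7): e=[1,10,1] → █
    (2,3)@(5, 7): e=[-11,10,13] → ·
    (1,4)@(3, 9): e=[3,6,3] → █
    (2,4)@(5, 9): e=[-9,6,15] → ·
    (1,5)@(3, 11): e=[5,2,5] → █
    (2,5)@(5, 11): e=[-7,2,17] → ·
    (1,6)@(3, 13): e=[7,-2,7] → ·
  covered (3 px):
    · · · · · · · · · · · ·
    · · · · · · · · · · · ·
    · · · · · · · · · · · ·
    · █ · · · · · · · · · ·
    · █ · · · · · · · · · ·
    · █ · · · · · · · · · ·
    · · · · · · · · · · · ·

Final: [10,1,1]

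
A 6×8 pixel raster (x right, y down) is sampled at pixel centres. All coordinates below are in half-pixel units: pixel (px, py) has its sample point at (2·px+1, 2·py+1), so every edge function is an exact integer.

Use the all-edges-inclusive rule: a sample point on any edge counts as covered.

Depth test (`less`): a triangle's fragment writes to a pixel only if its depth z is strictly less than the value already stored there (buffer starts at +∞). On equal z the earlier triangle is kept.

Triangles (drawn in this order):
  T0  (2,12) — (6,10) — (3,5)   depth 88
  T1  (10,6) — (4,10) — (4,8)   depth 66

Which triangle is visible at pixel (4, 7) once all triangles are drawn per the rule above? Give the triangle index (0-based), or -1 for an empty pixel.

T0:
  2·area = 26  (B↔C swapped to make it positive)
  edge (2, 12)→(3, 5): d=(1,-7) inclusive
  edge (3, 5)→(6, 10): d=(3,5) inclusive
  edge (6, 10)→(2, 12): d=(-4,2) inclusive
    (1,2)@(3, 5): e=[0,0,26] → X  [on edge]
    (2,2)@(5, 5): e=[14,-10,22] → .
    (1,3)@(3, 7): e=[2,6,18] → X
    (2,3)@(5, 7): e=[16,-4,14] → .
    (1,4)@(3, 9): e=[4,12,10] → X
    (2,4)@(5, 9): e=[18,2,6] → X
    (3,4)@(7, 9): e=[32,-8,2] → .
    (1,5)@(3, 11): e=[6,18,2] → X
    (2,5)@(5, 11): e=[20,8,-2] → .
    (1,6)@(3, 13): e=[8,24,-6] → .
    (4,7)@(9, 15): e=[52,0,-26] → .  [on edge]
  covered (5 px):
    . . . . . .
    . . . . . .
    . X . . . .
    . X . . . .
    . X X . . .
    . X . . . .
    . . . . . .
    . . . . . .
T1:
  2·area = 12
  edge (10, 6)→(4, 10): d=(-6,4) inclusive
  edge (4, 10)→(4, 8): d=(0,-2) inclusive
  edge (4, 8)→(10, 6): d=(6,-2) inclusive
    (3,3)@(7, 7): e=[6,6,0] → X  [on edge]
    (4,3)@(9, 7): e=[-2,10,4] → .
    (0,4)@(1, 9): e=[18,-6,0] → .  [on edge]
    (2,4)@(5, 9): e=[2,2,8] → X
    (3,4)@(7, 9): e=[-6,6,12] → .
    (2,5)@(5, 11): e=[-10,2,20] → .
  covered (2 px):
    . . . . . .
    . . . . . .
    . . . . . .
    . . . X . .
    . . X . . .
    . . . . . .
    . . . . . .
    . . . . . .

Z-buffer (winner per pixel, '.' = empty):
  . . . . . .
  . . . . . .
  . 0 . . . .
  . 0 . 1 . .
  . 0 1 . . .
  . 0 . . . .
  . . . . . .
  . . . . . .

Result: -1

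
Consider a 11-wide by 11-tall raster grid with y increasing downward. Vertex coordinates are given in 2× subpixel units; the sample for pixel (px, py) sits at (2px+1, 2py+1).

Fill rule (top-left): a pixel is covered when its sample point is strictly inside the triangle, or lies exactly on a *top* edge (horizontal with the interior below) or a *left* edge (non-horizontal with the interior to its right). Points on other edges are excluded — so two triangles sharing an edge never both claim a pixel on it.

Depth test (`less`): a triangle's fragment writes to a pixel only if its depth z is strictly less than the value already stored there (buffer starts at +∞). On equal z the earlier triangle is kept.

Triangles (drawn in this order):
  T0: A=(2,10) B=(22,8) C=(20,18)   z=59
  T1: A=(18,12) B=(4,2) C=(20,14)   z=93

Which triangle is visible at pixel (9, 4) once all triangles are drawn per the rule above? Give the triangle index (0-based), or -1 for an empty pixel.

T0:
  2·area = 196
  edge (2, 10)→(22, 8): d=(20,-2) top-left  bias=+0
  edge (22, 8)→(20, 18): d=(-2,10) right/bottom  bias=-1
  edge (20, 18)→(2, 10): d=(-18,-8) top-left  bias=+0
    (6,4)@(13, 9): e=[2,88,106] → X
    (7,4)@(15, 9): e=[6,68,122] → X
    (8,4)@(17, 9): e=[10,48,138] → X
    (9,4)@(19, 9): e=[14,28,154] → X
    (10,4)@(21, 9): e=[18,8,170] → X
    (2,5)@(5, 11): e=[26,164,6] → X
    (3,5)@(7, 11): e=[30,144,22] → X
    (4,5)@(9, 11): e=[34,124,38] → X
    (5,5)@(11, 11): e=[38,104,54] → X
    (2,6)@(5, 13): e=[66,160,-30] → .
    (3,6)@(7, 13): e=[70,140,-14] → .
    (4,6)@(9, 13): e=[74,120,2] → X
    (10,6)@(21, 13): e=[98,0,98] → .  [on edge]
  covered (24 px):
    . . . . . . . . . . .
    . . . . . . . . . . .
    . . . . . . . . . . .
    . . . . . . . . . . .
    . . . . . . X X X X X
    . . X X X X X X X X X
    . . . . X X X X X X .
    . . . . . . . X X X .
    . . . . . . . . . X .
    . . . . . . . . . . .
    . . . . . . . . . . .
T1:
  2·area = 8  (B↔C swapped to make it positive)
  edge (18, 12)→(20, 14): d=(2,2) right/bottom  bias=-1
  edge (20, 14)→(4, 2): d=(-16,-12) top-left  bias=+0
  edge (4, 2)→(18, 12): d=(14,10) right/bottom  bias=-1
    (3,0)@(7, 1): e=[0,52,-44] → .  [on edge]
    (4,1)@(9, 3): e=[0,44,-36] → .  [on edge]
    (5,2)@(11, 5): e=[0,36,-28] → .  [on edge]
    (5,3)@(11, 7): e=[4,4,0] → .  [on edge]
    (6,3)@(13, 7): e=[0,28,-20] → .  [on edge]
    (7,4)@(15, 9): e=[0,20,-12] → .  [on edge]
    (8,5)@(17, 11): e=[0,12,-4] → .  [on edge]
    (9,6)@(19, 13): e=[0,4,4] → .  [on edge]
    (10,7)@(21, 15): e=[0,-4,12] → .  [on edge]
  covered (0 px):
    . . . . . . . . . . .
    . . . . . . . . . . .
    . . . . . . . . . . .
    . . . . . . . . . . .
    . . . . . . . . . . .
    . . . . . . . . . . .
    . . . . . . . . . . .
    . . . . . . . . . . .
    . . . . . . . . . . .
    . . . . . . . . . . .
    . . . . . . . . . . .

Z-buffer (winner per pixel, '.' = empty):
  . . . . . . . . . . .
  . . . . . . . . . . .
  . . . . . . . . . . .
  . . . . . . . . . . .
  . . . . . . 0 0 0 0 0
  . . 0 0 0 0 0 0 0 0 0
  . . . . 0 0 0 0 0 0 .
  . . . . . . . 0 0 0 .
  . . . . . . . . . 0 .
  . . . . . . . . . . .
  . . . . . . . . . . .

Final: 0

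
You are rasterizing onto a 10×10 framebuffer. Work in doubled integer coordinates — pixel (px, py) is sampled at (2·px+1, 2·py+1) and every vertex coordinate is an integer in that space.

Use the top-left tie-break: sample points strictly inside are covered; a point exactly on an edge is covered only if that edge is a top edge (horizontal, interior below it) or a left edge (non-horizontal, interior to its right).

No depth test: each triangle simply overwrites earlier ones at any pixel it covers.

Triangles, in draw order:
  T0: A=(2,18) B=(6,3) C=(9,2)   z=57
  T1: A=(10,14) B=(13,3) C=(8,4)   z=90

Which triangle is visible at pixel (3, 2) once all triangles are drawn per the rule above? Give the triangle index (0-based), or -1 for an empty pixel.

T0:
  2·area = 41
  edge (2, 18)→(6, 3): d=(4,-15) top-left  bias=+0
  edge (6, 3)→(9, 2): d=(3,-1) top-left  bias=+0
  edge (9, 2)→(2, 18): d=(-7,16) right/bottom  bias=-1
    (3,1)@(7, 3): e=[15,1,25] → X
    (4,1)@(9, 3): e=[45,3,-7] → .
    (3,2)@(7, 5): e=[23,7,11] → X
    (4,2)@(9, 5): e=[53,9,-21] → .
    (2,3)@(5, 7): e=[1,11,29] → X
    (3,3)@(7, 7): e=[31,13,-3] → .
    (2,4)@(5, 9): e=[9,17,15] → X
    (3,4)@(7, 9): e=[39,19,-17] → .
    (2,5)@(5, 11): e=[17,23,1] → X
    (3,5)@(7, 11): e=[47,25,-31] → .
    (2,6)@(5, 13): e=[25,29,-13] → .
    (1,7)@(3, 15): e=[3,33,5] → X
  covered (6 px):
    . . . . . . . . . .
    . . . X . . . . . .
    . . . X . . . . . .
    . . X . . . . . . .
    . . X . . . . . . .
    . . X . . . . . . .
    . . . . . . . . . .
    . X . . . . . . . .
    . . . . . . . . . .
    . . . . . . . . . .
T1:
  2·area = 52  (B↔C swapped to make it positive)
  edge (10, 14)→(8, 4): d=(-2,-10) top-left  bias=+0
  edge (8, 4)→(13, 3): d=(5,-1) top-left  bias=+0
  edge (13, 3)→(10, 14): d=(-3,11) right/bottom  bias=-1
    (6,1)@(13, 3): e=[52,0,0] → .  [on edge]
    (1,2)@(3, 5): e=[-52,0,104] → .  [on edge]
    (4,2)@(9, 5): e=[8,6,38] → X
    (5,2)@(11, 5): e=[28,8,16] → X
    (6,2)@(13, 5): e=[48,10,-6] → .
    (4,3)@(9, 7): e=[4,16,32] → X
    (6,3)@(13, 7): e=[44,20,-12] → .
    (4,4)@(9, 9): e=[0,26,26] → X  [on edge]
    (6,4)@(13, 9): e=[40,30,-18] → .
    (4,5)@(9, 11): e=[-4,36,20] → .
    (5,5)@(11, 11): e=[16,38,-2] → .
    (5,9)@(11, 19): e=[0,78,-26] → .  [on edge]
  covered (6 px):
    . . . . . . . . . .
    . . . . . . . . . .
    . . . . X X . . . .
    . . . . X X . . . .
    . . . . X X . . . .
    . . . . . . . . . .
    . . . . . . . . . .
    . . . . . . . . . .
    . . . . . . . . . .
    . . . . . . . . . .

Z-buffer (winner per pixel, '.' = empty):
  . . . . . . . . . .
  . . . 0 . . . . . .
  . . . 0 1 1 . . . .
  . . 0 . 1 1 . . . .
  . . 0 . 1 1 . . . .
  . . 0 . . . . . . .
  . . . . . . . . . .
  . 0 . . . . . . . .
  . . . . . . . . . .
  . . . . . . . . . .

Result: 0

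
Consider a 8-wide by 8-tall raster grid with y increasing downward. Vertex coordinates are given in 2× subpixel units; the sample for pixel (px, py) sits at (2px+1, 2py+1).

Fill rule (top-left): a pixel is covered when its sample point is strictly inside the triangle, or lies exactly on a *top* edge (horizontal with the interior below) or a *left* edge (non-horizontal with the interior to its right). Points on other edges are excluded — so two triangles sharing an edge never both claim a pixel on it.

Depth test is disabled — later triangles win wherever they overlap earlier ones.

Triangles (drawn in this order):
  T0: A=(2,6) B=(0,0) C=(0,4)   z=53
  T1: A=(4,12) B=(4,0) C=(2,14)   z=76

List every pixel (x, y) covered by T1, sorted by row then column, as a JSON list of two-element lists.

T0:
  2·area = 8  (B↔C swapped to make it positive)
  edge (2, 6)→(0, 4): d=(-2,-2) top-left  bias=+0
  edge (0, 4)→(0, 0): d=(0,-4) top-left  bias=+0
  edge (0, 0)→(2, 6): d=(2,6) right/bottom  bias=-1
    (0,1)@(1, 3): e=[4,4,0] → ·  [on edge]
    (0,2)@(1, 5): e=[0,4,4] → #  [on edge]
    (1,2)@(3, 5): e=[4,12,-8] → ·
    (0,3)@(1, 7): e=[-4,4,8] → ·
    (1,3)@(3, 7): e=[0,12,-4] → ·  [on edge]
    (1,4)@(3, 9): e=[-4,12,0] → ·  [on edge]
    (2,4)@(5, 9): e=[0,20,-12] → ·  [on edge]
    (3,5)@(7, 11): e=[0,28,-20] → ·  [on edge]
    (4,6)@(9, 13): e=[0,36,-28] → ·  [on edge]
    (2,7)@(5, 15): e=[-12,20,0] → ·  [on edge]
    (5,7)@(11, 15): e=[0,44,-36] → ·  [on edge]
  covered (1 px):
    · · · · · · · ·
    · · · · · · · ·
    # · · · · · · ·
    · · · · · · · ·
    · · · · · · · ·
    · · · · · · · ·
    · · · · · · · ·
    · · · · · · · ·
T1:
  2·area = 24  (B↔C swapped to make it positive)
  edge (4, 12)→(2, 14): d=(-2,2) right/bottom  bias=-1
  edge (2, 14)→(4, 0): d=(2,-14) top-left  bias=+0
  edge (4, 0)→(4, 12): d=(0,12) right/bottom  bias=-1
    (7,0)@(15, 1): e=[0,156,-132] → ·  [on edge]
    (6,1)@(13, 3): e=[0,132,-108] → ·  [on edge]
    (5,2)@(11, 5): e=[0,108,-84] → ·  [on edge]
    (1,3)@(3, 7): e=[12,0,12] → #  [on edge]
    (2,3)@(5, 7): e=[8,28,-12] → ·
    (4,3)@(9, 7): e=[0,84,-60] → ·  [on edge]
    (1,4)@(3, 9): e=[8,4,12] → #
    (2,4)@(5, 9): e=[4,32,-12] → ·
    (3,4)@(7, 9): e=[0,60,-36] → ·  [on edge]
    (1,5)@(3, 11): e=[4,8,12] → #
    (2,5)@(5, 11): e=[0,36,-12] → ·  [on edge]
    (1,6)@(3, 13): e=[0,12,12] → ·  [on edge]
    (0,7)@(1, 15): e=[0,-12,36] → ·  [on edge]
  covered (3 px):
    · · · · · · · ·
    · · · · · · · ·
    · · · · · · · ·
    · # · · · · · ·
    · # · · · · · ·
    · # · · · · · ·
    · · · · · · · ·
    · · · · · · · ·

Result: [[1,3],[1,4],[1,5]]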